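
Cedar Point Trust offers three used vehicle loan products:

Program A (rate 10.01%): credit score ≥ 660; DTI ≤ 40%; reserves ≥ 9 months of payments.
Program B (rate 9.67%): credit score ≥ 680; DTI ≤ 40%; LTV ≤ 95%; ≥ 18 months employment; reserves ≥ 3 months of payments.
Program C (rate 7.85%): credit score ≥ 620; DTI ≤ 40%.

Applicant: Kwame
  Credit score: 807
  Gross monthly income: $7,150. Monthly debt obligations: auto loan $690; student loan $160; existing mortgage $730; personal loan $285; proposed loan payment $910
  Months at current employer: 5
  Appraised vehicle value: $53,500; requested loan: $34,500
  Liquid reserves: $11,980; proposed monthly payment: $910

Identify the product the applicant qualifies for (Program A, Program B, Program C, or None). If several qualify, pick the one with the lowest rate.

Program C

Total debts = (690 + 160 + 730 + 285 + 910) = 2,775; DTI = 2,775/7,150 = 38.8%.
LTV = 34,500/53,500 = 64.5%.
Reserves = 11,980/910 = 13.2 months.
Program A: score 807 ≥ 660; DTI 38.8% ≤ 40%; reserves 13.2 ≥ 9 mo → qualifies.
Program B: score 807 ≥ 680; DTI 38.8% ≤ 40%; LTV 64.5% ≤ 95%; employment 5 < 18 mo; reserves 13.2 ≥ 3 mo → does not qualify.
Program C: score 807 ≥ 620; DTI 38.8% ≤ 40% → qualifies.
Qualifying: Program A, Program C. Lowest rate is 7.85% → Program C.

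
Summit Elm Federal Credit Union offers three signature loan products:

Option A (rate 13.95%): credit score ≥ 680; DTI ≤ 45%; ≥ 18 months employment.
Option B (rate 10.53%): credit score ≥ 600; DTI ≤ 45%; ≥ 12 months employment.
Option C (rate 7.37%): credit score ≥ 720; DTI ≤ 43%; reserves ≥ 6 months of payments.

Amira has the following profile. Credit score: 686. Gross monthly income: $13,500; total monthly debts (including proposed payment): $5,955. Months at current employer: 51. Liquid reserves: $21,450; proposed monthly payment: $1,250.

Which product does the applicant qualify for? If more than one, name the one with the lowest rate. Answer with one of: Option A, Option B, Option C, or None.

DTI = 5,955/13,500 = 44.1%.
Reserves = 21,450/1,250 = 17.2 months.
Option A: score 686 ≥ 680; DTI 44.1% ≤ 45%; employment 51 ≥ 18 mo → qualifies.
Option B: score 686 ≥ 600; DTI 44.1% ≤ 45%; employment 51 ≥ 12 mo → qualifies.
Option C: score 686 < 720; DTI 44.1% > 43%; reserves 17.2 ≥ 6 mo → does not qualify.
Qualifying: Option A, Option B. Lowest rate is 10.53% → Option B.

Option B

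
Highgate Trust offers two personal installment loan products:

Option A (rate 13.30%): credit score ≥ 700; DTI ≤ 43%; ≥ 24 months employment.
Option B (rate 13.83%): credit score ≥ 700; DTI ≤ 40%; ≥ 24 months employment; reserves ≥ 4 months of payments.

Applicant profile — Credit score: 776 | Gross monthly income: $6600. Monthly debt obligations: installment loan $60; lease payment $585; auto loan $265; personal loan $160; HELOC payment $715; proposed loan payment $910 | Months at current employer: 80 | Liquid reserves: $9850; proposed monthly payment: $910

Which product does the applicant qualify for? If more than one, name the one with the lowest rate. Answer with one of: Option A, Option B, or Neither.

Total debts = (60 + 585 + 265 + 160 + 715 + 910) = 2,695; DTI = 2,695/6,600 = 40.8%.
Reserves = 9,850/910 = 10.8 months.
Option A: score 776 ≥ 700; DTI 40.8% ≤ 43%; employment 80 ≥ 24 mo → qualifies.
Option B: score 776 ≥ 700; DTI 40.8% > 40%; employment 80 ≥ 24 mo; reserves 10.8 ≥ 4 mo → does not qualify.

Option A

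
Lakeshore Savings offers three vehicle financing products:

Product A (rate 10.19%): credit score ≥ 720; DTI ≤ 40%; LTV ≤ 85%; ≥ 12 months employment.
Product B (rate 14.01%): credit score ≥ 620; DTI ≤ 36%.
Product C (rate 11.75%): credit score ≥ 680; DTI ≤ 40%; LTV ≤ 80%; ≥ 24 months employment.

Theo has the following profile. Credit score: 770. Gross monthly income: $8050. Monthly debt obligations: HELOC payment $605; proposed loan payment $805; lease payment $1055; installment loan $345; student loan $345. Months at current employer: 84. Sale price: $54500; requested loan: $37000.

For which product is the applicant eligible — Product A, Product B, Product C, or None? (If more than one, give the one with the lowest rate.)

Product A

Total debts = (605 + 805 + 1,055 + 345 + 345) = 3,155; DTI = 3,155/8,050 = 39.2%.
LTV = 37,000/54,500 = 67.9%.
Product A: score 770 ≥ 720; DTI 39.2% ≤ 40%; LTV 67.9% ≤ 85%; employment 84 ≥ 12 mo → qualifies.
Product B: score 770 ≥ 620; DTI 39.2% > 36% → does not qualify.
Product C: score 770 ≥ 680; DTI 39.2% ≤ 40%; LTV 67.9% ≤ 80%; employment 84 ≥ 24 mo → qualifies.
Qualifying: Product A, Product C. Lowest rate is 10.19% → Product A.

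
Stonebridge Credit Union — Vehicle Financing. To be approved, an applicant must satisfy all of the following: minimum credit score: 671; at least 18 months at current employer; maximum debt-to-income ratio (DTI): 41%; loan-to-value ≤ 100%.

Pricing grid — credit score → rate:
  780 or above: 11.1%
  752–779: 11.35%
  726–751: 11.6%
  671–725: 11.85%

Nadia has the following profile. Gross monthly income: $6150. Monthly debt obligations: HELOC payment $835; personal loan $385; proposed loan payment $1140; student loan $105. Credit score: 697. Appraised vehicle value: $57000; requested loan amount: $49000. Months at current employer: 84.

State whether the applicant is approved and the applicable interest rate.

Approved at 11.85%

Credit score 697 ≥ 671 (meets minimum)
Employment 84 ≥ 18 months
Loan-to-value = 49,000/57,000 = 86% — pass (100% max)
Total monthly debts = (835 + 385 + 1,140 + 105) = 2,465. DTI = 2,465/6,150 = 40.1% ≤ 41%
All requirements met. Score 697 falls in the 671–725 tier → 11.85%.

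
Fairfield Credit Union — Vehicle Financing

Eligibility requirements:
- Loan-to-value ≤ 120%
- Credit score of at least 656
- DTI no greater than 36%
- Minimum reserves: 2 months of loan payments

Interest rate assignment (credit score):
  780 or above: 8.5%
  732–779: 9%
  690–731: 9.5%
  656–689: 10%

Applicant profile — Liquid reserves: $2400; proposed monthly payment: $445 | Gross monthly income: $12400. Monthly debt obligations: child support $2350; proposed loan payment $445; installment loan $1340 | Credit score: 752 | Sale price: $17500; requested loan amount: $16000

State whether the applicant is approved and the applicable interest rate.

Approved at 9%

Credit score 752 ≥ 656 (meets minimum)
Total monthly debts = (2,350 + 445 + 1,340) = 4,135. Debt-to-income = 4,135/12,400 = 33.3% — meets 36% limit
LTV: 16,000 ÷ 17,500 = 91.4%, within 120% cap
Liquid reserves cover 2,400/445 = 5.4 months — ≥ 2 required
All requirements met. Score 752 falls in the 732–779 tier → 9%.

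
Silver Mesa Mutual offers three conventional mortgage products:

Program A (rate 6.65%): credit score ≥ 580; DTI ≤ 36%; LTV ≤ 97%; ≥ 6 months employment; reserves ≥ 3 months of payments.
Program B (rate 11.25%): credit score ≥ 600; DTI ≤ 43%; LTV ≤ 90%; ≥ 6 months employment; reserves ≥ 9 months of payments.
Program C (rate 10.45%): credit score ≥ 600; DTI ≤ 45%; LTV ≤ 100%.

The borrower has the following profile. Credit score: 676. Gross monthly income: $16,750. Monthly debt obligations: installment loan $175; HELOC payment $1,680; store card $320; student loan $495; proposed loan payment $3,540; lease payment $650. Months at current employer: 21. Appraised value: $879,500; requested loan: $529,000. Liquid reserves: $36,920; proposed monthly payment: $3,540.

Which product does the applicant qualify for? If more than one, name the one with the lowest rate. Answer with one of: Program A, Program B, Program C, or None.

Total debts = (175 + 1,680 + 320 + 495 + 3,540 + 650) = 6,860; DTI = 6,860/16,750 = 41%.
LTV = 529,000/879,500 = 60.1%.
Reserves = 36,920/3,540 = 10.4 months.
Program A: score 676 ≥ 580; DTI 41% > 36%; LTV 60.1% ≤ 97%; employment 21 ≥ 6 mo; reserves 10.4 ≥ 3 mo → does not qualify.
Program B: score 676 ≥ 600; DTI 41% ≤ 43%; LTV 60.1% ≤ 90%; employment 21 ≥ 6 mo; reserves 10.4 ≥ 9 mo → qualifies.
Program C: score 676 ≥ 600; DTI 41% ≤ 45%; LTV 60.1% ≤ 100% → qualifies.
Qualifying: Program B, Program C. Lowest rate is 10.45% → Program C.

Program C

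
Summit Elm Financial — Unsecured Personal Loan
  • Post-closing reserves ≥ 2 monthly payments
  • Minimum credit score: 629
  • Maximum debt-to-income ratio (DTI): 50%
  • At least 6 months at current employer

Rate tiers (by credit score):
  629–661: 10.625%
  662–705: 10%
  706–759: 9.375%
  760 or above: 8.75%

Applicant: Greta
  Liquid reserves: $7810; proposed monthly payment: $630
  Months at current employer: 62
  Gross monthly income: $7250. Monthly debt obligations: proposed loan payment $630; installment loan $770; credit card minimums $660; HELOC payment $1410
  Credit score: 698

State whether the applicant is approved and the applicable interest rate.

Credit score 698 ≥ 629 (meets minimum)
Reserves: 7,810 ÷ 630 = 12.4 months (meets 2-month minimum)
Total monthly debts = (630 + 770 + 660 + 1,410) = 3,470. Debt-to-income = 3,470/7,250 = 47.9% — meets 50% limit
Employment 62 ≥ 6 months
All requirements met. Score 698 falls in the 662–705 tier → 10%.

Approved at 10%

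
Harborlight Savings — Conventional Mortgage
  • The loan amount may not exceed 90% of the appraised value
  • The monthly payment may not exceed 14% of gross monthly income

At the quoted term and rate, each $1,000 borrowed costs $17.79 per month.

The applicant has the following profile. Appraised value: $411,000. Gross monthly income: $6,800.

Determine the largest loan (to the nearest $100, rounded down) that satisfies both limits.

Payment cap: 14% × $6,800 = $952/month.
At $17.79 per $1,000, that supports 952/17.79 × 1,000 ≈ $53,513 → $53,500.
LTV cap: 90% × $411,000 = $369,900 → $369,900.
Binding constraint: payment-to-income.

$53,500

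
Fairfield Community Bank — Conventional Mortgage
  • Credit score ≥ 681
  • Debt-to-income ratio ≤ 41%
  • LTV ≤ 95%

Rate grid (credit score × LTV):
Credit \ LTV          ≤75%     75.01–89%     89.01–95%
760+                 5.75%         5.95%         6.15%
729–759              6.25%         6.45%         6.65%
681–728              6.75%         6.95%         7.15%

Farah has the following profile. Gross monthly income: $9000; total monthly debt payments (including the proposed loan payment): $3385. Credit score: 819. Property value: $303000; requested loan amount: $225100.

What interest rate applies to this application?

5.75%

Credit score 819 ≥ 681; DTI: 3,385 ÷ 9,000 = 37.6%, within the 41% cap
Loan-to-value = 225,100/303,000 = 74.3% — pass (95% max)
Row: 819 falls in 760+. Column: 74.3% falls in ≤75%. Rate = 5.75%.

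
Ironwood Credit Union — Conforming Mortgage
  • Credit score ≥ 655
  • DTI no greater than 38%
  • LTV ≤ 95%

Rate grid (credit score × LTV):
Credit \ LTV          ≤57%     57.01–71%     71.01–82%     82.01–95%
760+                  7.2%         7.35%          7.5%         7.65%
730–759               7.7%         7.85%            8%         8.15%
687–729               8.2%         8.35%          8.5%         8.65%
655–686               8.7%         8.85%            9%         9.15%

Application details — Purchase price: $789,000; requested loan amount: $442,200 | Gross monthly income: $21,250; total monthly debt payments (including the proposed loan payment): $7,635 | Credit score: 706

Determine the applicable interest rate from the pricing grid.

8.2%

Credit score 706 ≥ 655; Debt-to-income = 7,635/21,250 = 35.9% — meets 38% limit
LTV: 442,200 ÷ 789,000 = 56%, within 95% cap
Row: 706 falls in 687–729. Column: 56% falls in ≤57%. Rate = 8.2%.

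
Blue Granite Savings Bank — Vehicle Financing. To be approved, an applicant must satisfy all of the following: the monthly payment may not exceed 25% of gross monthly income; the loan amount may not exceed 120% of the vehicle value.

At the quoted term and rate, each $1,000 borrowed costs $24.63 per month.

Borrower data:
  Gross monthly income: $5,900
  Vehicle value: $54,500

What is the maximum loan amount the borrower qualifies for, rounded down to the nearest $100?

Payment cap: 25% × $5,900 = $1,475/month.
At $24.63 per $1,000, that supports 1,475/24.63 × 1,000 ≈ $59,886 → $59,800.
LTV cap: 120% × $54,500 = $65,400 → $65,400.
Binding constraint: payment-to-income.

$59,800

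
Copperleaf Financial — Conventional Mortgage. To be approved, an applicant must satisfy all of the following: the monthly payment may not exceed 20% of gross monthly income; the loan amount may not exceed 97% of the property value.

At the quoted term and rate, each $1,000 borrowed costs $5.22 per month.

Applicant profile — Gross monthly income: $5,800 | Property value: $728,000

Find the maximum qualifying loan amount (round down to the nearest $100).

Payment cap: 20% × $5,800 = $1,160/month.
At $5.22 per $1,000, that supports 1,160/5.22 × 1,000 ≈ $222,222 → $222,200.
LTV cap: 97% × $728,000 = $706,160 → $706,100.
Binding constraint: payment-to-income.

$222,200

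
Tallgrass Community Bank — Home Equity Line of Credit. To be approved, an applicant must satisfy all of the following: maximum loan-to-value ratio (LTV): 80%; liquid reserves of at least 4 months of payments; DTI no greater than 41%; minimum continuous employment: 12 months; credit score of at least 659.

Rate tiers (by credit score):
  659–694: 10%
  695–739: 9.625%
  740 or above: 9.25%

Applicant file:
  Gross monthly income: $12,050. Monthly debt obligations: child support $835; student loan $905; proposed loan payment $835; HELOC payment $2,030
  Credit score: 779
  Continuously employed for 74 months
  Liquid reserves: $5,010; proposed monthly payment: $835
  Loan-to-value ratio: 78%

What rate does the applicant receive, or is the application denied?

Credit score 779 ≥ 659 (meets minimum)
Reserves = 5,010/835 = 6.0 months ≥ 4
Total monthly debts = (835 + 905 + 835 + 2,030) = 4,605. DTI = 4,605/12,050 = 38.2% ≤ 41%
LTV 78% ≤ 80%
Employment 74 ≥ 12 months
All requirements met. Score 779 falls in the 740 or above tier → 9.25%.

Approved at 9.25%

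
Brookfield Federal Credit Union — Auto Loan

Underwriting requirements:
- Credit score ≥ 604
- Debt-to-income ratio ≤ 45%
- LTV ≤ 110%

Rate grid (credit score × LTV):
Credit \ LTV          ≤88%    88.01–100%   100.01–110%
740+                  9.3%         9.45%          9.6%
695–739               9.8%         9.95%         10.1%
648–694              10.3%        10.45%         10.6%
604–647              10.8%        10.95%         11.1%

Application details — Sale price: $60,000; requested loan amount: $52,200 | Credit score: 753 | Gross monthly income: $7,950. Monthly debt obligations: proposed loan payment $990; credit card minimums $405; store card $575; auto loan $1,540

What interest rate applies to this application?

Credit score 753 ≥ 604; Total monthly debts = (990 + 405 + 575 + 1,540) = 3,510. DTI = 3,510/7,950 = 44.2% ≤ 45%
LTV = 52,200/60,000 = 87% ≤ 110%
Row: 753 falls in 740+. Column: 87% falls in ≤88%. Rate = 9.3%.

9.3%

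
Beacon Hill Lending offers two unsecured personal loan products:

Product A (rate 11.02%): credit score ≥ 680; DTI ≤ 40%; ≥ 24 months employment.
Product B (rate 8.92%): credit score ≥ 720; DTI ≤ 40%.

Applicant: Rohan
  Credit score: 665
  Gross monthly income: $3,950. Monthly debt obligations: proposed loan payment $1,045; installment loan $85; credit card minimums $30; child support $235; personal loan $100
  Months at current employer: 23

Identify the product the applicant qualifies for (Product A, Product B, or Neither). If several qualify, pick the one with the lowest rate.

Total debts = (1,045 + 85 + 30 + 235 + 100) = 1,495; DTI = 1,495/3,950 = 37.8%.
Product A: score 665 < 680; DTI 37.8% ≤ 40%; employment 23 < 24 mo → does not qualify.
Product B: score 665 < 720; DTI 37.8% ≤ 40% → does not qualify.

Neither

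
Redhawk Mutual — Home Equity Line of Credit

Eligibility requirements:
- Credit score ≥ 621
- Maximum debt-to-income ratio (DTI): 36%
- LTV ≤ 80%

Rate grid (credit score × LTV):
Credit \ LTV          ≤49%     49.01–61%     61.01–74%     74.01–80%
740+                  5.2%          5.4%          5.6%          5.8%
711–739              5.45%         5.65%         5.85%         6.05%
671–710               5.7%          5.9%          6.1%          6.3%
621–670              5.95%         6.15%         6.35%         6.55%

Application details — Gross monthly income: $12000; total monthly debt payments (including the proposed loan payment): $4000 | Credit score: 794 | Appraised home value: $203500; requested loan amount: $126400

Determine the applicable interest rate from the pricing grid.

5.6%

Credit score 794 ≥ 621; DTI: 4,000 ÷ 12,000 = 33.3%, within the 36% cap
LTV = 126,400/203,500 = 62.1% ≤ 80%
Row: 794 falls in 740+. Column: 62.1% falls in 61.01–74%. Rate = 5.6%.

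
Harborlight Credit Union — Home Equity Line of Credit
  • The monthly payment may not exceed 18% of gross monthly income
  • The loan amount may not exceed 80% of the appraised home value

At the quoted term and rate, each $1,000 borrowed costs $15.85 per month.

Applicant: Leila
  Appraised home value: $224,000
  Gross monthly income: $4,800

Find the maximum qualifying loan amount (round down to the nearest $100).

Payment cap: 18% × $4,800 = $864/month.
At $15.85 per $1,000, that supports 864/15.85 × 1,000 ≈ $54,511 → $54,500.
LTV cap: 80% × $224,000 = $179,200 → $179,200.
Binding constraint: payment-to-income.

$54,500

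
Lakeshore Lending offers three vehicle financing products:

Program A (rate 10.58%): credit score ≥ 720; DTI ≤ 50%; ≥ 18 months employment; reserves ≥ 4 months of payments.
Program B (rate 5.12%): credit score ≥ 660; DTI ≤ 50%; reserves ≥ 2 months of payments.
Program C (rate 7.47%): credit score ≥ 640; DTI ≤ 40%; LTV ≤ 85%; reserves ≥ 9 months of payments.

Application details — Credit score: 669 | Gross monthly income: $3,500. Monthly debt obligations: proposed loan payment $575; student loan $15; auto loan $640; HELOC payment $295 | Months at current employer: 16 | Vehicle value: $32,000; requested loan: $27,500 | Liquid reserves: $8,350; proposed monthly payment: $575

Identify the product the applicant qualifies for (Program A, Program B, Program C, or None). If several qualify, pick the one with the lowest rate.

Program B

Total debts = (575 + 15 + 640 + 295) = 1,525; DTI = 1,525/3,500 = 43.6%.
LTV = 27,500/32,000 = 85.9%.
Reserves = 8,350/575 = 14.5 months.
Program A: score 669 < 720; DTI 43.6% ≤ 50%; employment 16 < 18 mo; reserves 14.5 ≥ 4 mo → does not qualify.
Program B: score 669 ≥ 660; DTI 43.6% ≤ 50%; reserves 14.5 ≥ 2 mo → qualifies.
Program C: score 669 ≥ 640; DTI 43.6% > 40%; LTV 85.9% > 85%; reserves 14.5 ≥ 9 mo → does not qualify.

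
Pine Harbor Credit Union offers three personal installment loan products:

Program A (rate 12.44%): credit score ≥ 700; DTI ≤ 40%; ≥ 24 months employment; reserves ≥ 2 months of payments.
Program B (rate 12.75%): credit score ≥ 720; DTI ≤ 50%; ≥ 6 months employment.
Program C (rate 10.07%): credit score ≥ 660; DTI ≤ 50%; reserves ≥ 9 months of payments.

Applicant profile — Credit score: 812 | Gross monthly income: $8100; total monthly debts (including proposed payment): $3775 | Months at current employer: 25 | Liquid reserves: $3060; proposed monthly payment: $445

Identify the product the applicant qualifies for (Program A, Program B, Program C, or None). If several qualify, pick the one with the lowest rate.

DTI = 3,775/8,100 = 46.6%.
Reserves = 3,060/445 = 6.9 months.
Program A: score 812 ≥ 700; DTI 46.6% > 40%; employment 25 ≥ 24 mo; reserves 6.9 ≥ 2 mo → does not qualify.
Program B: score 812 ≥ 720; DTI 46.6% ≤ 50%; employment 25 ≥ 6 mo → qualifies.
Program C: score 812 ≥ 660; DTI 46.6% ≤ 50%; reserves 6.9 < 9 mo → does not qualify.

Program B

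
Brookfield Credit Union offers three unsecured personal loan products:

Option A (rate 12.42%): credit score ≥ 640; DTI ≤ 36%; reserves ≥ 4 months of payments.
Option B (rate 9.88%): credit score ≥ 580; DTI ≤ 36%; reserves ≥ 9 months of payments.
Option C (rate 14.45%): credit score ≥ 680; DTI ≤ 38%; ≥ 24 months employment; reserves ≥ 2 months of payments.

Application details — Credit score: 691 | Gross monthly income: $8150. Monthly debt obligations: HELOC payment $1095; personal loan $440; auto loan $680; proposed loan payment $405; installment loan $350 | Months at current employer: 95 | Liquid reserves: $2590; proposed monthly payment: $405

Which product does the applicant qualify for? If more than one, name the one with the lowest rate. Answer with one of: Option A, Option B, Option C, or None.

Option C

Total debts = (1,095 + 440 + 680 + 405 + 350) = 2,970; DTI = 2,970/8,150 = 36.4%.
Reserves = 2,590/405 = 6.4 months.
Option A: score 691 ≥ 640; DTI 36.4% > 36%; reserves 6.4 ≥ 4 mo → does not qualify.
Option B: score 691 ≥ 580; DTI 36.4% > 36%; reserves 6.4 < 9 mo → does not qualify.
Option C: score 691 ≥ 680; DTI 36.4% ≤ 38%; employment 95 ≥ 24 mo; reserves 6.4 ≥ 2 mo → qualifies.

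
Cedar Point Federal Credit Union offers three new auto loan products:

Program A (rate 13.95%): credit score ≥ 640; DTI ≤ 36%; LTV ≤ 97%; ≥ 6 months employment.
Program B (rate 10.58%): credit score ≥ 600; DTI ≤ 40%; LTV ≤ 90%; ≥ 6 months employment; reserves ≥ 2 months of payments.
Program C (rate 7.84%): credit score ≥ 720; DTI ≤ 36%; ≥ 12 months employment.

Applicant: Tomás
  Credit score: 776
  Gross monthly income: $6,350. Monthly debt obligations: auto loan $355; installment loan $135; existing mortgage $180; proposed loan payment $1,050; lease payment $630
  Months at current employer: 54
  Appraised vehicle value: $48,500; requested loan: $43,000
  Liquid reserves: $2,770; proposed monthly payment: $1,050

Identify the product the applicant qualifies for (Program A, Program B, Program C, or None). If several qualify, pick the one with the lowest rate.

Total debts = (355 + 135 + 180 + 1,050 + 630) = 2,350; DTI = 2,350/6,350 = 37%.
LTV = 43,000/48,500 = 88.7%.
Reserves = 2,770/1,050 = 2.6 months.
Program A: score 776 ≥ 640; DTI 37% > 36%; LTV 88.7% ≤ 97%; employment 54 ≥ 6 mo → does not qualify.
Program B: score 776 ≥ 600; DTI 37% ≤ 40%; LTV 88.7% ≤ 90%; employment 54 ≥ 6 mo; reserves 2.6 ≥ 2 mo → qualifies.
Program C: score 776 ≥ 720; DTI 37% > 36%; employment 54 ≥ 12 mo → does not qualify.

Program B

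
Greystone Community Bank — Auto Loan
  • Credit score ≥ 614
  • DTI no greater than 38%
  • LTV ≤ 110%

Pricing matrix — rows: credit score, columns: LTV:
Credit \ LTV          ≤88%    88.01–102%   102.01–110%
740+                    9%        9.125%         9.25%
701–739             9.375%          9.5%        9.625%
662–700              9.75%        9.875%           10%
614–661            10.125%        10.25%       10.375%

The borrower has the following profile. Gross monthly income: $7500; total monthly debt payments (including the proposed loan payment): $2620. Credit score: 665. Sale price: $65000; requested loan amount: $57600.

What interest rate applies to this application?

Credit score 665 ≥ 614; DTI = 2,620/7,500 = 34.9% ≤ 38%
LTV: 57,600 ÷ 65,000 = 88.6%, within 110% cap
Score 665 is in the 662–700 band; LTV 88.6% is in the 88.01–102% band → 9.875%.

9.875%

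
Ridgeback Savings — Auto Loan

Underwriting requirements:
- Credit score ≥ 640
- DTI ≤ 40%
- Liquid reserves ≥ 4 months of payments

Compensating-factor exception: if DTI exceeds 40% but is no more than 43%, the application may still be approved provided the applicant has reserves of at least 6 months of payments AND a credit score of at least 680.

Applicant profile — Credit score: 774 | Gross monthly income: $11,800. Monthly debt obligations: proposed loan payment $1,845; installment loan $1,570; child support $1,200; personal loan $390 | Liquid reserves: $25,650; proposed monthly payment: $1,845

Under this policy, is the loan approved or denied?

Credit score 774 ≥ 640 (meets base)
Total debts = (1,845 + 1,570 + 1,200 + 390) = 5,005. DTI: 5,005 ÷ 11,800 = 42.4%, over the 40% base limit.
Reserves: 25,650 ÷ 1,845 = 13.9 months (meets 4-month minimum)
42.4% falls in the override range (40%–43%), so the compensating-factor test applies.
Reserves 13.9 ≥ 6 months; credit score 774 ≥ 680.
Both compensating conditions met → exception applies.

Approved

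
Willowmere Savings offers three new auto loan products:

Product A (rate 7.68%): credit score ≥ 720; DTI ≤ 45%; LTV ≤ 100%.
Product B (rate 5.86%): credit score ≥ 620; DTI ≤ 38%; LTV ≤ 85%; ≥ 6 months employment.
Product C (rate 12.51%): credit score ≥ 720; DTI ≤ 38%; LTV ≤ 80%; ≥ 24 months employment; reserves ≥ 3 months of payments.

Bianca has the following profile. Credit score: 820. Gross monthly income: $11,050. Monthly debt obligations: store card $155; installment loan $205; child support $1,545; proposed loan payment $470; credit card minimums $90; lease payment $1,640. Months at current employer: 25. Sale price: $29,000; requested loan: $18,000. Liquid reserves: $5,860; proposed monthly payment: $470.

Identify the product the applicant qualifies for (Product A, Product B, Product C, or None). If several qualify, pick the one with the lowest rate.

Product B

Total debts = (155 + 205 + 1,545 + 470 + 90 + 1,640) = 4,105; DTI = 4,105/11,050 = 37.1%.
LTV = 18,000/29,000 = 62.1%.
Reserves = 5,860/470 = 12.5 months.
Product A: score 820 ≥ 720; DTI 37.1% ≤ 45%; LTV 62.1% ≤ 100% → qualifies.
Product B: score 820 ≥ 620; DTI 37.1% ≤ 38%; LTV 62.1% ≤ 85%; employment 25 ≥ 6 mo → qualifies.
Product C: score 820 ≥ 720; DTI 37.1% ≤ 38%; LTV 62.1% ≤ 80%; employment 25 ≥ 24 mo; reserves 12.5 ≥ 3 mo → qualifies.
Qualifying: Product A, Product B, Product C. Lowest rate is 5.86% → Product B.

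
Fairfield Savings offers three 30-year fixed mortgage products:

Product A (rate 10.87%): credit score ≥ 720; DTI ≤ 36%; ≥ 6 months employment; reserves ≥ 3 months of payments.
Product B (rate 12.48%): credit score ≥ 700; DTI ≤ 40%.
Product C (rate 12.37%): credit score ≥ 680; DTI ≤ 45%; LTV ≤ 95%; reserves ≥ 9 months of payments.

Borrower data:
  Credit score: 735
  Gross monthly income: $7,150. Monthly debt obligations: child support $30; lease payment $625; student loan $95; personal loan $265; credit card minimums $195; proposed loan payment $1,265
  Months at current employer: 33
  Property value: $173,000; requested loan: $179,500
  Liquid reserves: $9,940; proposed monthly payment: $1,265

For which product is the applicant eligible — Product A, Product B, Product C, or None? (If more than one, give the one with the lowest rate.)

Total debts = (30 + 625 + 95 + 265 + 195 + 1,265) = 2,475; DTI = 2,475/7,150 = 34.6%.
LTV = 179,500/173,000 = 103.8%.
Reserves = 9,940/1,265 = 7.9 months.
Product A: score 735 ≥ 720; DTI 34.6% ≤ 36%; employment 33 ≥ 6 mo; reserves 7.9 ≥ 3 mo → qualifies.
Product B: score 735 ≥ 700; DTI 34.6% ≤ 40% → qualifies.
Product C: score 735 ≥ 680; DTI 34.6% ≤ 45%; LTV 103.8% > 95%; reserves 7.9 < 9 mo → does not qualify.
Qualifying: Product A, Product B. Lowest rate is 10.87% → Product A.

Product A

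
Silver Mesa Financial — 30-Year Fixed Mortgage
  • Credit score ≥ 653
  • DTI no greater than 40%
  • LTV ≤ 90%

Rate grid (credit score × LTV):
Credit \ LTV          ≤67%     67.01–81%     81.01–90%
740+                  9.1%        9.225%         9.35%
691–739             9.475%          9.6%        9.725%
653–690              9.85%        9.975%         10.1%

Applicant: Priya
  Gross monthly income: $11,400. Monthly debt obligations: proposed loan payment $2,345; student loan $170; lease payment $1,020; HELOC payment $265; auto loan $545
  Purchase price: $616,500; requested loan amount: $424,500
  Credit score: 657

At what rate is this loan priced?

Credit score 657 ≥ 653; Total monthly debts = (2,345 + 170 + 1,020 + 265 + 545) = 4,345. DTI: 4,345 ÷ 11,400 = 38.1%, within the 40% cap
LTV = 424,500/616,500 = 68.9% ≤ 90%
Credit 657 → row 653–690; LTV 68.9% → column 67.01–81%. Grid cell → 9.975%.

9.975%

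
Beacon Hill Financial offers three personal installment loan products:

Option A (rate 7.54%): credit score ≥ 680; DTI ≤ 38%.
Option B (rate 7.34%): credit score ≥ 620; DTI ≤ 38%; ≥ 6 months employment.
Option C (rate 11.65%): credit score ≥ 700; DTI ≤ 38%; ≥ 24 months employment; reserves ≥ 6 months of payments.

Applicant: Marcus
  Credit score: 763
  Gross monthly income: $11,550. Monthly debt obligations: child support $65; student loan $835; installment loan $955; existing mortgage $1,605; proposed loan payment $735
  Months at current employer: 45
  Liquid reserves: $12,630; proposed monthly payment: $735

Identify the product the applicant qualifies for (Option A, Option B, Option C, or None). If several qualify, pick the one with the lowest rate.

Total debts = (65 + 835 + 955 + 1,605 + 735) = 4,195; DTI = 4,195/11,550 = 36.3%.
Reserves = 12,630/735 = 17.2 months.
Option A: score 763 ≥ 680; DTI 36.3% ≤ 38% → qualifies.
Option B: score 763 ≥ 620; DTI 36.3% ≤ 38%; employment 45 ≥ 6 mo → qualifies.
Option C: score 763 ≥ 700; DTI 36.3% ≤ 38%; employment 45 ≥ 24 mo; reserves 17.2 ≥ 6 mo → qualifies.
Qualifying: Option A, Option B, Option C. Lowest rate is 7.34% → Option B.

Option B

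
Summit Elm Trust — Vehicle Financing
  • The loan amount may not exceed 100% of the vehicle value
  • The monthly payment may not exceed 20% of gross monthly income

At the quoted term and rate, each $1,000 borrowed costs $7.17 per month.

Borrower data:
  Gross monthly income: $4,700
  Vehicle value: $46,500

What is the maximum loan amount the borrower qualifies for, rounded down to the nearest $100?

Payment cap: 20% × $4,700 = $940/month.
At $7.17 per $1,000, that supports 940/7.17 × 1,000 ≈ $131,101 → $131,100.
LTV cap: 100% × $46,500 = $46,500 → $46,500.
Binding constraint: loan-to-value.

$46,500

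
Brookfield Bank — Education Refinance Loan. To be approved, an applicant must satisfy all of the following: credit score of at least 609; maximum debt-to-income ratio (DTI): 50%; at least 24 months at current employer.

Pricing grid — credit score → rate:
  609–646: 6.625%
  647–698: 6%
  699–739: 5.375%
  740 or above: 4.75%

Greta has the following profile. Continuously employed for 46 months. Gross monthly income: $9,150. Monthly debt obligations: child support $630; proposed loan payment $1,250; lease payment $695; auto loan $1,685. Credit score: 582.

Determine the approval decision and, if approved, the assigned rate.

Denied

Credit score 582 < 609 (below minimum)
Employment 46 ≥ 24 months
Total monthly debts = (630 + 1,250 + 695 + 1,685) = 4,260. Debt-to-income = 4,260/9,150 = 46.6% — meets 50% limit
Not all requirements met → denied.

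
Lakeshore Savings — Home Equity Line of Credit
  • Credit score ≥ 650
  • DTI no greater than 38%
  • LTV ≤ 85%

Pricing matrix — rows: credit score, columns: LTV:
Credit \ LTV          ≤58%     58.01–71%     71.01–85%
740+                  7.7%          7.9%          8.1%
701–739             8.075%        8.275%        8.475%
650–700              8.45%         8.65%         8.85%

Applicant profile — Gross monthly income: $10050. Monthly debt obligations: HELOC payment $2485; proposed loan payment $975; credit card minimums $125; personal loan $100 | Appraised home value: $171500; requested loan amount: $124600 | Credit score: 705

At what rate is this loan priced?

Credit score 705 ≥ 650; Total monthly debts = (2,485 + 975 + 125 + 100) = 3,685. DTI: 3,685 ÷ 10,050 = 36.7%, within the 38% cap
Loan-to-value = 124,600/171,500 = 72.7% — pass (85% max)
Credit 705 → row 701–739; LTV 72.7% → column 71.01–85%. Grid cell → 8.475%.

8.475%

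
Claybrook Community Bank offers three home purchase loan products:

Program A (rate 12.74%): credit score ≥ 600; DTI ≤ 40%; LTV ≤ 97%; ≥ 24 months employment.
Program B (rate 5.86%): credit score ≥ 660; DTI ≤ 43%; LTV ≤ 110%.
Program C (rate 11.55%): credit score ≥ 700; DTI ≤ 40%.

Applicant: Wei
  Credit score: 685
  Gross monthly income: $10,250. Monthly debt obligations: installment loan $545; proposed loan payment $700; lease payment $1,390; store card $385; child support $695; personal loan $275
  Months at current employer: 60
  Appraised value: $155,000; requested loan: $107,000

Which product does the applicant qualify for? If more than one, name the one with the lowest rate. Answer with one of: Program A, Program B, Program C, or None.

Total debts = (545 + 700 + 1,390 + 385 + 695 + 275) = 3,990; DTI = 3,990/10,250 = 38.9%.
LTV = 107,000/155,000 = 69%.
Program A: score 685 ≥ 600; DTI 38.9% ≤ 40%; LTV 69% ≤ 97%; employment 60 ≥ 24 mo → qualifies.
Program B: score 685 ≥ 660; DTI 38.9% ≤ 43%; LTV 69% ≤ 110% → qualifies.
Program C: score 685 < 700; DTI 38.9% ≤ 40% → does not qualify.
Qualifying: Program A, Program B. Lowest rate is 5.86% → Program B.

Program B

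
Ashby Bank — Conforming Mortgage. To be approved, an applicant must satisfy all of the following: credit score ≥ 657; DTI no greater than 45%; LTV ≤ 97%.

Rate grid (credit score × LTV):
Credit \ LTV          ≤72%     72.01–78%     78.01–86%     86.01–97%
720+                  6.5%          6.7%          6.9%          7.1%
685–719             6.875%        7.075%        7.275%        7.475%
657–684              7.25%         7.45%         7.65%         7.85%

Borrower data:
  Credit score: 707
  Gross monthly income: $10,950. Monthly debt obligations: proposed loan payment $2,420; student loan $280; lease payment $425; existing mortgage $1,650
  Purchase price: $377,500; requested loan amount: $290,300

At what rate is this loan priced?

7.075%

Credit score 707 ≥ 657; Total monthly debts = (2,420 + 280 + 425 + 1,650) = 4,775. DTI: 4,775 ÷ 10,950 = 43.6%, within the 45% cap
LTV = 290,300/377,500 = 76.9% ≤ 97%
Credit 707 → row 685–719; LTV 76.9% → column 72.01–78%. Grid cell → 7.075%.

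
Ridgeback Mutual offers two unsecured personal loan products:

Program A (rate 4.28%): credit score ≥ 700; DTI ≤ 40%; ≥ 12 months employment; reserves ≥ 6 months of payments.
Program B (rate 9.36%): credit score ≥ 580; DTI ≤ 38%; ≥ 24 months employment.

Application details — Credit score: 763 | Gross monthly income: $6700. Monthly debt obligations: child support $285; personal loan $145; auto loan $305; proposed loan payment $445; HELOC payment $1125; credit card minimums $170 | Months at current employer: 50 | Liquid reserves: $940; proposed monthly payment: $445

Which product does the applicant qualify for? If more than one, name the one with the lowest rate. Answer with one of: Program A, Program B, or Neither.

Total debts = (285 + 145 + 305 + 445 + 1,125 + 170) = 2,475; DTI = 2,475/6,700 = 36.9%.
Reserves = 940/445 = 2.1 months.
Program A: score 763 ≥ 700; DTI 36.9% ≤ 40%; employment 50 ≥ 12 mo; reserves 2.1 < 6 mo → does not qualify.
Program B: score 763 ≥ 580; DTI 36.9% ≤ 38%; employment 50 ≥ 24 mo → qualifies.

Program B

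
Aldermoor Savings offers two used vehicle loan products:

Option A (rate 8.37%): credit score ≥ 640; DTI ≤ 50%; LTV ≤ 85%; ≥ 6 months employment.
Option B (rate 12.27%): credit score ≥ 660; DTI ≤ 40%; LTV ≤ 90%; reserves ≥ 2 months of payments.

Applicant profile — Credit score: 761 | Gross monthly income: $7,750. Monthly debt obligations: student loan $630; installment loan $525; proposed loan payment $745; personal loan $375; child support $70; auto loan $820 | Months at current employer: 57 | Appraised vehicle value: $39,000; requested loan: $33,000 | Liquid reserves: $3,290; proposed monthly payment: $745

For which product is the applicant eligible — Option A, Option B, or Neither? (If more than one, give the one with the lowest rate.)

Total debts = (630 + 525 + 745 + 375 + 70 + 820) = 3,165; DTI = 3,165/7,750 = 40.8%.
LTV = 33,000/39,000 = 84.6%.
Reserves = 3,290/745 = 4.4 months.
Option A: score 761 ≥ 640; DTI 40.8% ≤ 50%; LTV 84.6% ≤ 85%; employment 57 ≥ 6 mo → qualifies.
Option B: score 761 ≥ 660; DTI 40.8% > 40%; LTV 84.6% ≤ 90%; reserves 4.4 ≥ 2 mo → does not qualify.

Option A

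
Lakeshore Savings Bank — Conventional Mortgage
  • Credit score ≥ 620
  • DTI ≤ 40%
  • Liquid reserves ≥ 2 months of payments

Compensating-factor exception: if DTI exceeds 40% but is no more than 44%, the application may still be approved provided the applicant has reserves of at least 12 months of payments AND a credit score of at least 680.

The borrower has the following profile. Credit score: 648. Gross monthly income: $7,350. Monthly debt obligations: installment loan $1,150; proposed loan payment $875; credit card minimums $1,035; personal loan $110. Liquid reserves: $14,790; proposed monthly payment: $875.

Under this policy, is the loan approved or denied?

Credit score 648 ≥ 620 (meets base)
Total debts = (1,150 + 875 + 1,035 + 110) = 3,170. DTI = 3,170/7,350 = 43.1% > 40% — standard DTI limit exceeded.
Reserves = 14,790/875 = 16.9 months ≥ 2
43.1% falls in the override range (40%–44%), so the compensating-factor test applies.
Override check — reserves: 16.9 mo (ok); score: 648 (below 680).
Override conditions not both satisfied; exception does not apply.

Denied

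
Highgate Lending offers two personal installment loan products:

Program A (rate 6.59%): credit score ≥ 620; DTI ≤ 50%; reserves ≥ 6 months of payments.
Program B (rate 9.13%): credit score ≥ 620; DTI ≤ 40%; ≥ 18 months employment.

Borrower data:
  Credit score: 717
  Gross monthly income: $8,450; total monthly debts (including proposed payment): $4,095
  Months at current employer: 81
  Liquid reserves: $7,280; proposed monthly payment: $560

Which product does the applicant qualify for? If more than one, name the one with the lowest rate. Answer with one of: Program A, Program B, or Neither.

Program A

DTI = 4,095/8,450 = 48.5%.
Reserves = 7,280/560 = 13.0 months.
Program A: score 717 ≥ 620; DTI 48.5% ≤ 50%; reserves 13.0 ≥ 6 mo → qualifies.
Program B: score 717 ≥ 620; DTI 48.5% > 40%; employment 81 ≥ 18 mo → does not qualify.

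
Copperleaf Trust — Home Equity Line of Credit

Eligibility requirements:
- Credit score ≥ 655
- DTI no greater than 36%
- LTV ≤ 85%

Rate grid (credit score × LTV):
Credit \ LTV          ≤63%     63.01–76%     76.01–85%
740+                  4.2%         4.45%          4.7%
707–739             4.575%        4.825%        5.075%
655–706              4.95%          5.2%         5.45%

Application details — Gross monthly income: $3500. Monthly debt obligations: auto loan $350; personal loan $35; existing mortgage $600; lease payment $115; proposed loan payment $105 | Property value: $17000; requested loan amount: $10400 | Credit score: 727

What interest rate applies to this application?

Credit score 727 ≥ 655; Total monthly debts = (350 + 35 + 600 + 115 + 105) = 1,205. DTI = 1,205/3,500 = 34.4% ≤ 36%
LTV = 10,400/17,000 = 61.2% ≤ 85%
Row: 727 falls in 707–739. Column: 61.2% falls in ≤63%. Rate = 4.575%.

4.575%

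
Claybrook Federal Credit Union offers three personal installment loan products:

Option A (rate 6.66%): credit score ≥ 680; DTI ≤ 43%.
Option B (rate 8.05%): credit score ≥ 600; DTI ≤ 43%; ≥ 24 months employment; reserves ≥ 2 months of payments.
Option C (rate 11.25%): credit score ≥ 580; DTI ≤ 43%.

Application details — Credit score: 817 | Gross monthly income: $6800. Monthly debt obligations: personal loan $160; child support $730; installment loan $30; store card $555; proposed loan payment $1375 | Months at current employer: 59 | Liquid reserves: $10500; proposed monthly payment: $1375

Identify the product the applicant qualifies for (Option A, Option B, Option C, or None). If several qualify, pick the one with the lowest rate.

Option A

Total debts = (160 + 730 + 30 + 555 + 1,375) = 2,850; DTI = 2,850/6,800 = 41.9%.
Reserves = 10,500/1,375 = 7.6 months.
Option A: score 817 ≥ 680; DTI 41.9% ≤ 43% → qualifies.
Option B: score 817 ≥ 600; DTI 41.9% ≤ 43%; employment 59 ≥ 24 mo; reserves 7.6 ≥ 2 mo → qualifies.
Option C: score 817 ≥ 580; DTI 41.9% ≤ 43% → qualifies.
Qualifying: Option A, Option B, Option C. Lowest rate is 6.66% → Option A.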